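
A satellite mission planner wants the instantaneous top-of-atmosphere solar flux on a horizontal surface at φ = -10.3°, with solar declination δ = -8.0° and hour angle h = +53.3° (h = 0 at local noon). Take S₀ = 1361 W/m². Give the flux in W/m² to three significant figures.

826 W/m²

cos θ_z = sin φ sin δ + cos φ cos δ cos h = 0.024884 + 0.582272 = 0.607156.
Flux = S₀ · cos θ_z = 1361 × 0.607156 = 826.3 W/m².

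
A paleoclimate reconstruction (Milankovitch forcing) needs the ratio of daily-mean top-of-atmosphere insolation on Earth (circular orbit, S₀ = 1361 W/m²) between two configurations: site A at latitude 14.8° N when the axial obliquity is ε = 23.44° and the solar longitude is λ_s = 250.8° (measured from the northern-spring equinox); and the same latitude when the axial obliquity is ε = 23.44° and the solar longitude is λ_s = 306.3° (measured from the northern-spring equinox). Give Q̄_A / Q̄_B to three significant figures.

Q̄_A / Q̄_B ≈ 0.949

— Configuration A (φ=+14.8°):
Solar declination: sin δ = sin ε · sin λ_s = sin 23.44° × sin 250.8° = -0.37566, so δ = -22.065°.
cos H₀ = −tan(+14.8°) tan(-22.065°) = 0.1071, H₀ = 1.4635 rad.
Bracket: H₀ sin φ sin δ + cos φ cos δ sin H₀ = 1.4635×0.25545×-0.37566 + 0.96682×0.92676×0.99425 = -0.140441 + 0.890858 = 0.750417.
Q̄ = (S₀/π) × [bracket] = (1361/π) × 0.750417 = 325.10 W/m².
— Configuration B (φ=+14.8°):
Solar declination: sin δ = sin ε · sin λ_s = sin 23.44° × sin 306.3° = -0.32059, so δ = -18.699°.
cos H₀ = −tan(+14.8°) tan(-18.699°) = 0.0894, H₀ = 1.4813 rad.
Bracket: H₀ sin φ sin δ + cos φ cos δ sin H₀ = 1.4813×0.25545×-0.32059 + 0.96682×0.94722×0.99599 = -0.121311 + 0.912119 = 0.790808.
Q̄ = (S₀/π) × [bracket] = (1361/π) × 0.790808 = 342.59 W/m².
Ratio Q̄_A / Q̄_B = 325.10 / 342.59 = 0.9489.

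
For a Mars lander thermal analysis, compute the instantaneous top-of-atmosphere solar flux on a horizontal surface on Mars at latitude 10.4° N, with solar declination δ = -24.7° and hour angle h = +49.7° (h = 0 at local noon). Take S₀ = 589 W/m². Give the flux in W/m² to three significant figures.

296 W/m²

cos θ_z = sin φ sin δ + cos φ cos δ cos h = -0.075433 + 0.577960 = 0.502527.
Flux = S₀ · cos θ_z = 589 × 0.502527 = 296.0 W/m².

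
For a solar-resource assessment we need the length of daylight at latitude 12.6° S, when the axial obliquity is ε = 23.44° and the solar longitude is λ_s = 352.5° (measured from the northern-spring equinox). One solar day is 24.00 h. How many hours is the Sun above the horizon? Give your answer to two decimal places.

Solar declination: sin δ = sin ε · sin λ_s = sin 23.44° × sin 352.5° = -0.05192, so δ = -2.976°.
cos H₀ = −tan φ · tan δ = −tan(-12.6°) × tan(-2.976°) = -0.0116, so H₀ = 1.5824 rad = 90.67°.
Daylight = 2H₀/(2π) × 24.00 h = (1.5824/π) × 24.00 = 12.09 h.

12.09 h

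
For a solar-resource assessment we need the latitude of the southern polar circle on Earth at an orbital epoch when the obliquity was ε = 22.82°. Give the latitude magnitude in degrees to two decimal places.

67.18°

The polar circle is the lowest latitude that experiences at least one full rotation of continuous darkness at the northern-summer solstice; it lies at |φ| = 90° − ε = 90° − 22.82° = 67.18°.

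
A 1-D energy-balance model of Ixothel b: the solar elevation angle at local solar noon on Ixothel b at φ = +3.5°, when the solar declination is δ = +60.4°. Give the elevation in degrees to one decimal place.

33.1°

At local noon the hour angle is zero, so the zenith angle equals |φ − δ| = |+3.5° − (+60.400°)| = 56.900°.
Elevation = 90° − 56.900° = 33.1°.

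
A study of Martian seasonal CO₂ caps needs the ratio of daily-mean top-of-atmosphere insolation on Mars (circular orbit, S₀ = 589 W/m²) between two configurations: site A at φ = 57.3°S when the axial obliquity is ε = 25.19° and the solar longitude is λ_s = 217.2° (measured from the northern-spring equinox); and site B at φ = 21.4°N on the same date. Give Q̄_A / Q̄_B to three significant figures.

— Configuration A (φ=-57.3°):
Solar declination: sin δ = sin ε · sin λ_s = sin 25.19° × sin 217.2° = -0.25733, so δ = -14.912°.
cos H₀ = −tan(-57.3°) tan(-14.912°) = -0.4148, H₀ = 1.9985 rad.
Bracket: H₀ sin φ sin δ + cos φ cos δ sin H₀ = 1.9985×-0.84151×-0.25733 + 0.54024×0.96632×0.90991 = 0.432767 + 0.475014 = 0.907781.
Q̄ = (S₀/π) × [bracket] = (589/π) × 0.907781 = 170.19 W/m².
— Configuration B (φ=+21.4°):
cos H₀ = −tan(+21.4°) tan(-14.912°) = 0.1044, H₀ = 1.4662 rad.
Bracket: H₀ sin φ sin δ + cos φ cos δ sin H₀ = 1.4662×0.36488×-0.25733 + 0.93106×0.96632×0.99454 = -0.137668 + 0.894790 = 0.757122.
Q̄ = (S₀/π) × [bracket] = (589/π) × 0.757122 = 141.95 W/m².
Ratio Q̄_A / Q̄_B = 170.19 / 141.95 = 1.199.

Q̄_A / Q̄_B ≈ 1.20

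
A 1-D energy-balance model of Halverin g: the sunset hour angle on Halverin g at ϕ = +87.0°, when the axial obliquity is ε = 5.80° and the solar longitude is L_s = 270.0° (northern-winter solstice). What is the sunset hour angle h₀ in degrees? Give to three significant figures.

h₀ = 0.00°

Solar declination: sin δ = sin ε · sin L_s = sin 5.80° × sin 270.0° = -0.10106, so δ = -5.800°.
cos h₀ = −tan ϕ · tan δ = 1.9382 ≥ 1, so the host star never rises (polar night) and h₀ = 0.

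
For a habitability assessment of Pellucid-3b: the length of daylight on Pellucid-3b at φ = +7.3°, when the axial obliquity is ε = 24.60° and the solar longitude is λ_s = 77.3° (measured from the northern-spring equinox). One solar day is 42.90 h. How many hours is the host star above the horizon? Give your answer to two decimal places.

22.23 h

Solar declination: sin δ = sin ε · sin λ_s = sin 24.60° × sin 77.3° = 0.40610, so δ = +23.960°.
cos H₀ = −tan φ · tan δ = −tan(+7.3°) × tan(+23.960°) = -0.0569, so H₀ = 1.6278 rad = 93.26°.
Daylight = 2H₀/(2π) × 42.90 h = (1.6278/π) × 42.90 = 22.23 h.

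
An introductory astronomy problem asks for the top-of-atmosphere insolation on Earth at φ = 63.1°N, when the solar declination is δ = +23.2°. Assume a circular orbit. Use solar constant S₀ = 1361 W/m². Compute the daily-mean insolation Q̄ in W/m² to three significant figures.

Q̄ ≈ 489 W/m²

cos H₀ = −tan(+63.1°) tan(+23.200°) = -0.8448, H₀ = 2.5770 rad.
Bracket: H₀ sin φ sin δ + cos φ cos δ sin H₀ = 2.5770×0.89180×0.39394 + 0.45243×0.91914×0.53505 = 0.905341 + 0.222499 = 1.127840.
Q̄ = (S₀/π) × [bracket] = (1361/π) × 1.127840 = 488.6 W/m².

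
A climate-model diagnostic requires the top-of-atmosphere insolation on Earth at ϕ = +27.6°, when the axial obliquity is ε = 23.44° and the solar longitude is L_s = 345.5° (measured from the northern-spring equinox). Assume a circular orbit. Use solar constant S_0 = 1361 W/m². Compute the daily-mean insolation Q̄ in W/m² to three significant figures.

Solar declination: sin δ = sin ε · sin L_s = sin 23.44° × sin 345.5° = -0.09960, so δ = -5.716°.
cos h₀ = −tan(+27.6°) tan(-5.716°) = 0.0523, h₀ = 1.5184 rad.
Bracket: h₀ sin ϕ sin δ + cos ϕ cos δ sin h₀ = 1.5184×0.46330×-0.09960 + 0.88620×0.99503×0.99863 = -0.070066 + 0.880588 = 0.810522.
Q̄ = (S_0/π) × [bracket] = (1361/π) × 0.810522 = 351.1 W/m².

Q̄ ≈ 351 W/m²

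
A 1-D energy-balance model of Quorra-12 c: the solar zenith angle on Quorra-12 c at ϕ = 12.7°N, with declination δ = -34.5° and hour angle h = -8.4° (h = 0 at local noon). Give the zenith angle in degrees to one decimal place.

θ_z = 47.9°

cos θ_z = sin ϕ sin δ + cos ϕ cos δ cos h = -0.124522 + 0.795339 = 0.670817.
θ_z = arccos(0.670817) = 47.9°.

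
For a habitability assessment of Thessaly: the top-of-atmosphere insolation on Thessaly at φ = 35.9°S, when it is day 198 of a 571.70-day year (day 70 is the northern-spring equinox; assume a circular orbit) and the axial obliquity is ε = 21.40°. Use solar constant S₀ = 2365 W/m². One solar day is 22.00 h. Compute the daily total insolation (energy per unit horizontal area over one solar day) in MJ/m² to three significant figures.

27.1 MJ/m²

Solar longitude: λ_s = 360° × (198 − 70)/571.70 = 80.602°.
sin δ = sin 21.40° × sin 80.602° = 0.35998, so δ = +21.099°.
cos H₀ = −tan(-35.9°) tan(+21.099°) = 0.2793, H₀ = 1.2877 rad.
Bracket: H₀ sin φ sin δ + cos φ cos δ sin H₀ = 1.2877×-0.58637×0.35998 + 0.81004×0.93296×0.96020 = -0.271810 + 0.725657 = 0.453847.
Q̄ = (S₀/π) × [bracket] = (2365/π) × 0.453847 = 341.66 W/m².
Daily total = Q̄ × 22.00 h × 3600 s/h = 341.66 × 22.00 × 3600 / 10⁶ = 27.06 MJ/m².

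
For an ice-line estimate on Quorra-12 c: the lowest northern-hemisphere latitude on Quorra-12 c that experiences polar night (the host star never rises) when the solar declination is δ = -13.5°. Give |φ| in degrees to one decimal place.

Polar night requires cos H₀ = −tan φ tan δ ≥ 1, i.e. tan φ tan δ ≤ −1.
The boundary is |tan φ| · |tan δ| = 1, so |φ| = 90° − |δ| = 90° − 13.5° = 76.5° in the northern hemisphere.

|φ| = 76.5°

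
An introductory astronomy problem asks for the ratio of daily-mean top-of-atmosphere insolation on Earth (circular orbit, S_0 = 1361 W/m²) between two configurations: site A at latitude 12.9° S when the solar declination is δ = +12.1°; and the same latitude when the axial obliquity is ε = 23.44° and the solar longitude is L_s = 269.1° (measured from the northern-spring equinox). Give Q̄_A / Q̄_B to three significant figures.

— Configuration A (ϕ=-12.9°):
cos h₀ = −tan(-12.9°) tan(+12.100°) = 0.0491, h₀ = 1.5217 rad.
Bracket: h₀ sin ϕ sin δ + cos ϕ cos δ sin h₀ = 1.5217×-0.22325×0.20962 + 0.97476×0.97778×0.99879 = -0.071212 + 0.951948 = 0.880736.
Q̄ = (S_0/π) × [bracket] = (1361/π) × 0.880736 = 381.55 W/m².
— Configuration B (ϕ=-12.9°):
Solar declination: sin δ = sin ε · sin L_s = sin 23.44° × sin 269.1° = -0.39774, so δ = -23.437°.
cos h₀ = −tan(-12.9°) tan(-23.437°) = -0.0993, h₀ = 1.6702 rad.
Bracket: h₀ sin ϕ sin δ + cos ϕ cos δ sin h₀ = 1.6702×-0.22325×-0.39774 + 0.97476×0.91750×0.99506 = 0.148306 + 0.889924 = 1.038230.
Q̄ = (S_0/π) × [bracket] = (1361/π) × 1.038230 = 449.78 W/m².
Ratio Q̄_A / Q̄_B = 381.55 / 449.78 = 0.8483.

Q̄_A / Q̄_B ≈ 0.848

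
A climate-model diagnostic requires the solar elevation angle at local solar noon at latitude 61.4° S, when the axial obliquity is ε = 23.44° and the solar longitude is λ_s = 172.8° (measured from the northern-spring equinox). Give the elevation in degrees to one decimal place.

25.7°

Solar declination: sin δ = sin ε · sin λ_s = sin 23.44° × sin 172.8° = 0.04986, so δ = +2.858°.
At local noon the hour angle is zero, so the zenith angle equals |φ − δ| = |-61.4° − (+2.858°)| = 64.258°.
Elevation = 90° − 64.258° = 25.7°.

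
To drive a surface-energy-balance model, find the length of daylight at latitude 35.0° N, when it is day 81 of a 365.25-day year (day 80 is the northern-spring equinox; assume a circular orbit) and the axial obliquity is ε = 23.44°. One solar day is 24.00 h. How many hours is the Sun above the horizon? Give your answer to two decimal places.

12.04 h

Solar longitude: L_s = 360° × (81 − 80)/365.25 = 0.986°.
sin δ = sin 23.44° × sin 0.986° = 0.00684, so δ = +0.392°.
cos h₀ = −tan ϕ · tan δ = −tan(+35.0°) × tan(+0.392°) = -0.0048, so h₀ = 1.5756 rad = 90.27°.
Daylight = 2h₀/(2π) × 24.00 h = (1.5756/π) × 24.00 = 12.04 h.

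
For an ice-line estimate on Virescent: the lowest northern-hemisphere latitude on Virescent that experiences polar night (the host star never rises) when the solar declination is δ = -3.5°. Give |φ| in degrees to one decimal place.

Polar night requires cos H₀ = −tan φ tan δ ≥ 1, i.e. tan φ tan δ ≤ −1.
The boundary is |tan φ| · |tan δ| = 1, so |φ| = 90° − |δ| = 90° − 3.5° = 86.5° in the northern hemisphere.

|φ| = 86.5°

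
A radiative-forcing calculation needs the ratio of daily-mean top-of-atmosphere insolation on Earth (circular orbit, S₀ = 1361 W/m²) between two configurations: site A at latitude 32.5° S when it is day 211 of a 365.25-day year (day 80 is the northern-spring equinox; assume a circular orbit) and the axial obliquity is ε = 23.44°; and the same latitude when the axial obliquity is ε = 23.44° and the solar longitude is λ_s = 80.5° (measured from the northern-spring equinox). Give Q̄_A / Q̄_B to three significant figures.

Q̄_A / Q̄_B ≈ 1.18

— Configuration A (φ=-32.5°):
Solar longitude: λ_s = 360° × (211 − 80)/365.25 = 129.117°.
sin δ = sin 23.44° × sin 129.117° = 0.30863, so δ = +17.977°.
cos H₀ = −tan(-32.5°) tan(+17.977°) = 0.2067, H₀ = 1.3626 rad.
Bracket: H₀ sin φ sin δ + cos φ cos δ sin H₀ = 1.3626×-0.53730×0.30863 + 0.84339×0.95118×0.97840 = -0.225956 + 0.784888 = 0.558932.
Q̄ = (S₀/π) × [bracket] = (1361/π) × 0.558932 = 242.14 W/m².
— Configuration B (φ=-32.5°):
Solar declination: sin δ = sin ε · sin λ_s = sin 23.44° × sin 80.5° = 0.39233, so δ = +23.100°.
cos H₀ = −tan(-32.5°) tan(+23.100°) = 0.2717, H₀ = 1.2956 rad.
Bracket: H₀ sin φ sin δ + cos φ cos δ sin H₀ = 1.2956×-0.53730×0.39233 + 0.84339×0.91982×0.96237 = -0.273111 + 0.746575 = 0.473464.
Q̄ = (S₀/π) × [bracket] = (1361/π) × 0.473464 = 205.11 W/m².
Ratio Q̄_A / Q̄_B = 242.14 / 205.11 = 1.181.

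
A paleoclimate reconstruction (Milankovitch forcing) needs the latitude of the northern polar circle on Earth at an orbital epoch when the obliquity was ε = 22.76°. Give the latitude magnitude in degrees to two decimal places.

The polar circle is the lowest latitude that experiences at least one full rotation of continuous daylight at the northern-summer solstice; it lies at |φ| = 90° − ε = 90° − 22.76° = 67.24°.

67.24°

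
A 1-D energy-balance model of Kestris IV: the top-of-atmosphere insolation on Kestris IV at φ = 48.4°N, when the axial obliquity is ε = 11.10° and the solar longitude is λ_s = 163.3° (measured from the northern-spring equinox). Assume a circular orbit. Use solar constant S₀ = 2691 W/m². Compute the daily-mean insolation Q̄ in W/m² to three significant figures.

Solar declination: sin δ = sin ε · sin λ_s = sin 11.10° × sin 163.3° = 0.05532, so δ = +3.171°.
cos H₀ = −tan(+48.4°) tan(+3.171°) = -0.0624, H₀ = 1.6332 rad.
Bracket: H₀ sin φ sin δ + cos φ cos δ sin H₀ = 1.6332×0.74780×0.05532 + 0.66393×0.99847×0.99805 = 0.067563 + 0.661622 = 0.729185.
Q̄ = (S₀/π) × [bracket] = (2691/π) × 0.729185 = 624.6 W/m².

Q̄ ≈ 625 W/m²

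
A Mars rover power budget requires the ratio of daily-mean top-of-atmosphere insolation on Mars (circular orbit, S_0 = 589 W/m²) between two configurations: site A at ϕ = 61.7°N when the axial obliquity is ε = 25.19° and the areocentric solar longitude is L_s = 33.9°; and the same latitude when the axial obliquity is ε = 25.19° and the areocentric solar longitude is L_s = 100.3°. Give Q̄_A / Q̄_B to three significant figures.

Q̄_A / Q̄_B ≈ 0.709

— Configuration A (ϕ=+61.7°):
sin δ = sin 25.19° × sin 33.9° = 0.23739, so δ = +13.732°.
cos h₀ = −tan(+61.7°) tan(+13.732°) = -0.4539, h₀ = 2.0419 rad.
Bracket: h₀ sin ϕ sin δ + cos ϕ cos δ sin h₀ = 2.0419×0.88048×0.23739 + 0.47409×0.97141×0.89108 = 0.426792 + 0.410374 = 0.837166.
Q̄ = (S_0/π) × [bracket] = (589/π) × 0.837166 = 156.96 W/m².
— Configuration B (ϕ=+61.7°):
sin δ = sin 25.19° × sin 100.3° = 0.41876, so δ = +24.756°.
cos h₀ = −tan(+61.7°) tan(+24.756°) = -0.8564, h₀ = 2.5991 rad.
Bracket: h₀ sin ϕ sin δ + cos ϕ cos δ sin h₀ = 2.5991×0.88048×0.41876 + 0.47409×0.90810×0.51625 = 0.958314 + 0.222257 = 1.180571.
Q̄ = (S_0/π) × [bracket] = (589/π) × 1.180571 = 221.34 W/m².
Ratio Q̄_A / Q̄_B = 156.96 / 221.34 = 0.7091.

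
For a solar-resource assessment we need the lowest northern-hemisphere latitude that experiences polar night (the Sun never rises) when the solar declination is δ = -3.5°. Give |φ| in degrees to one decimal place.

|φ| = 86.5°

Polar night requires cos H₀ = −tan φ tan δ ≥ 1, i.e. tan φ tan δ ≤ −1.
The boundary is |tan φ| · |tan δ| = 1, so |φ| = 90° − |δ| = 90° − 3.5° = 86.5° in the northern hemisphere.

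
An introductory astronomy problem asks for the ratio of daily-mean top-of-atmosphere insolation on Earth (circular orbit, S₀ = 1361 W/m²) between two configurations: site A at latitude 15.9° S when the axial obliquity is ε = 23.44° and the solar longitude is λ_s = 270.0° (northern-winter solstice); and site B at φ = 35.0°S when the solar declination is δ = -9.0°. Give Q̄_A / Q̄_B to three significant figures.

— Configuration A (φ=-15.9°):
Solar declination: sin δ = sin ε · sin λ_s = sin 23.44° × sin 270.0° = -0.39779, so δ = -23.440°.
cos H₀ = −tan(-15.9°) tan(-23.440°) = -0.1235, H₀ = 1.6946 rad.
Bracket: H₀ sin φ sin δ + cos φ cos δ sin H₀ = 1.6946×-0.27396×-0.39779 + 0.96174×0.91748×0.99234 = 0.184675 + 0.875618 = 1.060293.
Q̄ = (S₀/π) × [bracket] = (1361/π) × 1.060293 = 459.34 W/m².
— Configuration B (φ=-35.0°):
cos H₀ = −tan(-35.0°) tan(-9.000°) = -0.1109, H₀ = 1.6819 rad.
Bracket: H₀ sin φ sin δ + cos φ cos δ sin H₀ = 1.6819×-0.57358×-0.15643 + 0.81915×0.98769×0.99383 = 0.150909 + 0.804074 = 0.954983.
Q̄ = (S₀/π) × [bracket] = (1361/π) × 0.954983 = 413.72 W/m².
Ratio Q̄_A / Q̄_B = 459.34 / 413.72 = 1.110.

Q̄_A / Q̄_B ≈ 1.11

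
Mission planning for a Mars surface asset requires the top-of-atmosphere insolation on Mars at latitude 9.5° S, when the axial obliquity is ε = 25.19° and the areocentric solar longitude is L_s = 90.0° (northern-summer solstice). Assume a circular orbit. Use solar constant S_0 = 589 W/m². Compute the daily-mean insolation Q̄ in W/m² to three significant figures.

Q̄ ≈ 147 W/m²

sin δ = sin 25.19° × sin 90.0° = 0.42562, so δ = +25.190°.
cos h₀ = −tan(-9.5°) tan(+25.190°) = 0.0787, h₀ = 1.4920 rad.
Bracket: h₀ sin ϕ sin δ + cos ϕ cos δ sin h₀ = 1.4920×-0.16505×0.42562 + 0.98629×0.90490×0.99690 = -0.104811 + 0.889727 = 0.784916.
Q̄ = (S_0/π) × [bracket] = (589/π) × 0.784916 = 147.2 W/m².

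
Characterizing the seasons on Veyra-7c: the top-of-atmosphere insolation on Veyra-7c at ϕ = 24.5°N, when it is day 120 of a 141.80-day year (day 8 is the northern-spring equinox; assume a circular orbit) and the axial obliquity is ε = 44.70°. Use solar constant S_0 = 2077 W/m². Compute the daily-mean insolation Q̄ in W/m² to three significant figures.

Q̄ ≈ 187 W/m²

Solar longitude: L_s = 360° × (120 − 8)/141.80 = 284.344°.
sin δ = sin 44.70° × sin 284.344° = -0.68147, so δ = -42.958°.
cos h₀ = −tan(+24.5°) tan(-42.958°) = 0.4244, h₀ = 1.1325 rad.
Bracket: h₀ sin ϕ sin δ + cos ϕ cos δ sin h₀ = 1.1325×0.41469×-0.68147 + 0.90996×0.73185×0.90550 = -0.320043 + 0.603022 = 0.282979.
Q̄ = (S_0/π) × [bracket] = (2077/π) × 0.282979 = 187.1 W/m².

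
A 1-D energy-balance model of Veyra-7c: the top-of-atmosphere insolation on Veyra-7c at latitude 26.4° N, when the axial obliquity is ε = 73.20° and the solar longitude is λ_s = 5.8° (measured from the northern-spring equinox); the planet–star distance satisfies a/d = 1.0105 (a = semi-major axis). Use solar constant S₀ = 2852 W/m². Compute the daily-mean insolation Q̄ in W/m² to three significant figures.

Solar declination: sin δ = sin ε · sin λ_s = sin 73.20° × sin 5.8° = 0.09674, so δ = +5.552°.
cos H₀ = −tan(+26.4°) tan(+5.552°) = -0.0483, H₀ = 1.6191 rad.
Bracket: H₀ sin φ sin δ + cos φ cos δ sin H₀ = 1.6191×0.44464×0.09674 + 0.89571×0.99531×0.99884 = 0.069645 + 0.890475 = 0.960120.
Inverse-square distance factor (a/d)² = 1.0105² = 1.021110.
Q̄ = (S₀/π) × 1.021110 × [bracket] = (2852/π) × 1.021110 × 0.960120 = 890.0 W/m².

Q̄ ≈ 890 W/m²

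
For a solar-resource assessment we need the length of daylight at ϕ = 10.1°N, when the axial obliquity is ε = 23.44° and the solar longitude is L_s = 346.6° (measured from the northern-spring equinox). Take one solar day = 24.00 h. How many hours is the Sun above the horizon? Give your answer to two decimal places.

Solar declination: sin δ = sin ε · sin L_s = sin 23.44° × sin 346.6° = -0.09219, so δ = -5.289°.
cos h₀ = −tan ϕ · tan δ = −tan(+10.1°) × tan(-5.289°) = 0.0165, so h₀ = 1.5543 rad = 89.06°.
Daylight = 2h₀/(2π) × 24.00 h = (1.5543/π) × 24.00 = 11.87 h.

11.87 h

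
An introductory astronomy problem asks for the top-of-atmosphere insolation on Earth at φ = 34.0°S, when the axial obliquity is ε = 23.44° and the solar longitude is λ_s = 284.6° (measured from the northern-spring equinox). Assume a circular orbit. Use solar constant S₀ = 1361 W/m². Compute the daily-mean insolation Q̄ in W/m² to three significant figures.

Solar declination: sin δ = sin ε · sin λ_s = sin 23.44° × sin 284.6° = -0.38494, so δ = -22.640°.
cos H₀ = −tan(-34.0°) tan(-22.640°) = -0.2813, H₀ = 1.8560 rad.
Bracket: H₀ sin φ sin δ + cos φ cos δ sin H₀ = 1.8560×-0.55919×-0.38494 + 0.82904×0.92294×0.95961 = 0.399513 + 0.734250 = 1.133763.
Q̄ = (S₀/π) × [bracket] = (1361/π) × 1.133763 = 491.2 W/m².

Q̄ ≈ 491 W/m²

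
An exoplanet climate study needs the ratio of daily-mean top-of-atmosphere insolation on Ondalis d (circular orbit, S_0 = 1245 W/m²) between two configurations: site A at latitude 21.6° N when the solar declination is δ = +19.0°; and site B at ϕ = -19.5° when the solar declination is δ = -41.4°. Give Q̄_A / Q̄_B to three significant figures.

— Configuration A (ϕ=+21.6°):
cos h₀ = −tan(+21.6°) tan(+19.000°) = -0.1363, h₀ = 1.7076 rad.
Bracket: h₀ sin ϕ sin δ + cos ϕ cos δ sin h₀ = 1.7076×0.36812×0.32557 + 0.92978×0.94552×0.99066 = 0.204654 + 0.870915 = 1.075569.
Q̄ = (S_0/π) × [bracket] = (1245/π) × 1.075569 = 426.24 W/m².
— Configuration B (ϕ=-19.5°):
cos h₀ = −tan(-19.5°) tan(-41.400°) = -0.3122, h₀ = 1.8883 rad.
Bracket: h₀ sin ϕ sin δ + cos ϕ cos δ sin h₀ = 1.8883×-0.33381×-0.66131 + 0.94264×0.75011×0.95002 = 0.416846 + 0.671744 = 1.088590.
Q̄ = (S_0/π) × [bracket] = (1245/π) × 1.088590 = 431.40 W/m².
Ratio Q̄_A / Q̄_B = 426.24 / 431.40 = 0.9880.

Q̄_A / Q̄_B ≈ 0.988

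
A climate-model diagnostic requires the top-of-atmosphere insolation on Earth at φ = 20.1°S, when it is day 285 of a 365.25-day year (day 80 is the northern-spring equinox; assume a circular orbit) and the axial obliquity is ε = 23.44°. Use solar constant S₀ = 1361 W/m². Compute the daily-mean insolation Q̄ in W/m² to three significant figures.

Q̄ ≈ 438 W/m²

Solar longitude: λ_s = 360° × (285 − 80)/365.25 = 202.053°.
sin δ = sin 23.44° × sin 202.053° = -0.14936, so δ = -8.590°.
cos H₀ = −tan(-20.1°) tan(-8.590°) = -0.0553, H₀ = 1.6261 rad.
Bracket: H₀ sin φ sin δ + cos φ cos δ sin H₀ = 1.6261×-0.34366×-0.14936 + 0.93909×0.98878×0.99847 = 0.083466 + 0.927133 = 1.010599.
Q̄ = (S₀/π) × [bracket] = (1361/π) × 1.010599 = 437.8 W/m².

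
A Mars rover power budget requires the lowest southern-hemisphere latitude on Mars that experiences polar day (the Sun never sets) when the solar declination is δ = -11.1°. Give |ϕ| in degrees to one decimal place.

Polar day requires cos h₀ = −tan ϕ tan δ ≤ −1, i.e. tan ϕ tan δ ≥ 1.
The boundary is |tan ϕ| · |tan δ| = 1, so |ϕ| = 90° − |δ| = 90° − 11.1° = 78.9° in the southern hemisphere.

|ϕ| = 78.9°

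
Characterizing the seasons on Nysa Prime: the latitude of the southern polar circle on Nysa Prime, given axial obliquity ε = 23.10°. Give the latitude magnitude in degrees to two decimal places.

The polar circle is the lowest latitude that experiences at least one full rotation of continuous darkness at the northern-summer solstice; it lies at |ϕ| = 90° − ε = 90° − 23.10° = 66.90°.

66.90°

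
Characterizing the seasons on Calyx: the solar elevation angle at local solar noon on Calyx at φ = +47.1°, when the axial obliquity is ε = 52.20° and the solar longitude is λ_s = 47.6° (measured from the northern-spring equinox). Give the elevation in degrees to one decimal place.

Solar declination: sin δ = sin ε · sin λ_s = sin 52.20° × sin 47.6° = 0.58349, so δ = +35.697°.
At local noon the hour angle is zero, so the zenith angle equals |φ − δ| = |+47.1° − (+35.697°)| = 11.403°.
Elevation = 90° − 11.403° = 78.6°.

78.6°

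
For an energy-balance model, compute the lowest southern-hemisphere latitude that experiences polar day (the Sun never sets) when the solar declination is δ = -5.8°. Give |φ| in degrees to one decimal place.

|φ| = 84.2°

Polar day requires cos H₀ = −tan φ tan δ ≤ −1, i.e. tan φ tan δ ≥ 1.
The boundary is |tan φ| · |tan δ| = 1, so |φ| = 90° − |δ| = 90° − 5.8° = 84.2° in the southern hemisphere.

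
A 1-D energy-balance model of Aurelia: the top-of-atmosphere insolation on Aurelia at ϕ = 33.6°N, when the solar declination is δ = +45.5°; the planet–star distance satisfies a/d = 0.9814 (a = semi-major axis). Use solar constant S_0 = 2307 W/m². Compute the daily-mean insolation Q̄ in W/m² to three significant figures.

cos h₀ = −tan(+33.6°) tan(+45.500°) = -0.6761, h₀ = 2.3132 rad.
Bracket: h₀ sin ϕ sin δ + cos ϕ cos δ sin h₀ = 2.3132×0.55339×0.71325 + 0.83292×0.70091×0.73681 = 0.913033 + 0.430151 = 1.343184.
Inverse-square distance factor (a/d)² = 0.9814² = 0.963146.
Q̄ = (S_0/π) × 0.963146 × [bracket] = (2307/π) × 0.963146 × 1.343184 = 950.0 W/m².

Q̄ ≈ 950 W/m²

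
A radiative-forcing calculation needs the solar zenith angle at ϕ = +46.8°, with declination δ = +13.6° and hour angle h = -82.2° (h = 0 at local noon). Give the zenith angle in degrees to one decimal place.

θ_z = 74.8°

cos θ_z = sin ϕ sin δ + cos ϕ cos δ cos h = 0.171411 + 0.090299 = 0.261710.
θ_z = arccos(0.261710) = 74.8°.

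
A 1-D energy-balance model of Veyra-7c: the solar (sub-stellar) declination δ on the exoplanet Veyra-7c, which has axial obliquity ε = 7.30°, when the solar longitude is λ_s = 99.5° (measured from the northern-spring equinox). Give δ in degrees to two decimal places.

δ = +7.20°

sin δ = sin ε · sin λ_s = sin 7.30° × sin 99.5° = 0.125322.
δ = arcsin(0.125322) = +7.20°.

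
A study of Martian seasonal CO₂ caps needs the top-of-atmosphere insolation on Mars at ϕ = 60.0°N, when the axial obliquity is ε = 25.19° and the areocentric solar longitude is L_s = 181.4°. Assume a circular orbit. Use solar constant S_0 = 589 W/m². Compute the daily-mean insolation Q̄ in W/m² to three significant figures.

Q̄ ≈ 91.1 W/m²

sin δ = sin 25.19° × sin 181.4° = -0.01040, so δ = -0.596°.
cos h₀ = −tan(+60.0°) tan(-0.596°) = 0.0180, h₀ = 1.5528 rad.
Bracket: h₀ sin ϕ sin δ + cos ϕ cos δ sin h₀ = 1.5528×0.86603×-0.01040 + 0.50000×0.99995×0.99984 = -0.013986 + 0.499895 = 0.485909.
Q̄ = (S_0/π) × [bracket] = (589/π) × 0.485909 = 91.10 W/m².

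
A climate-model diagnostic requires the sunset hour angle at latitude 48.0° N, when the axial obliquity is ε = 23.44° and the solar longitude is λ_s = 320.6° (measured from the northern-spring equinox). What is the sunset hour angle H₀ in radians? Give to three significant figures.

H₀ = 1.28 rad

Solar declination: sin δ = sin ε · sin λ_s = sin 23.44° × sin 320.6° = -0.25249, so δ = -14.625°.
cos H₀ = −tan φ · tan δ = −tan(+48.0°) × tan(-14.625°) = 0.2898, so H₀ = 1.2768 rad = 73.15°.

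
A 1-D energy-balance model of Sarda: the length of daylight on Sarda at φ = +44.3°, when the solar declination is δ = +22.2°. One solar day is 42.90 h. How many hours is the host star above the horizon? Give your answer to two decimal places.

27.04 h

cos H₀ = −tan φ · tan δ = −tan(+44.3°) × tan(+22.200°) = -0.3982, so H₀ = 1.9804 rad = 113.47°.
Daylight = 2H₀/(2π) × 42.90 h = (1.9804/π) × 42.90 = 27.04 h.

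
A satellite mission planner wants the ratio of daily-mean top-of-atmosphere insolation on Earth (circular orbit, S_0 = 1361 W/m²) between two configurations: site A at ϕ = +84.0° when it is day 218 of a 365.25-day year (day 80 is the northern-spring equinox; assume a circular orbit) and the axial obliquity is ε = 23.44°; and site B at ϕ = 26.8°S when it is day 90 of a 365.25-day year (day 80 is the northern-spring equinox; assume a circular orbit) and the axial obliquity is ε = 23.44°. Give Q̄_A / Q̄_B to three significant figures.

Q̄_A / Q̄_B ≈ 1.02

— Configuration A (ϕ=+84.0°):
Solar longitude: L_s = 360° × (218 − 80)/365.25 = 136.016°.
sin δ = sin 23.44° × sin 136.016° = 0.27625, so δ = +16.036°.
cos h₀ = −tan(+84.0°) tan(+16.036°) = -2.7347 ≤ −1 ⇒ polar day, h₀ = π.
Bracket: h₀ sin ϕ sin δ + cos ϕ cos δ sin h₀ = 3.1416×0.99452×0.27625 + 0.10453×0.96109×0.00000 = 0.863111 + 0.000000 = 0.863111.
Q̄ = (S_0/π) × [bracket] = (1361/π) × 0.863111 = 373.92 W/m².
— Configuration B (ϕ=-26.8°):
Solar longitude: L_s = 360° × (90 − 80)/365.25 = 9.856°.
sin δ = sin 23.44° × sin 9.856° = 0.06809, so δ = +3.904°.
cos h₀ = −tan(-26.8°) tan(+3.904°) = 0.0345, h₀ = 1.5363 rad.
Bracket: h₀ sin ϕ sin δ + cos ϕ cos δ sin h₀ = 1.5363×-0.45088×0.06809 + 0.89259×0.99768×0.99941 = -0.047165 + 0.889994 = 0.842829.
Q̄ = (S_0/π) × [bracket] = (1361/π) × 0.842829 = 365.13 W/m².
Ratio Q̄_A / Q̄_B = 373.92 / 365.13 = 1.024.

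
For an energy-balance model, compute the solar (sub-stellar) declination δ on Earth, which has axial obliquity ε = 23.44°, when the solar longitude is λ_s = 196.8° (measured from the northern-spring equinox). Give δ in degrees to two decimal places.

δ = -6.60°

sin δ = sin ε · sin λ_s = sin 23.44° × sin 196.8° = -0.114974.
δ = arcsin(-0.114974) = -6.60°.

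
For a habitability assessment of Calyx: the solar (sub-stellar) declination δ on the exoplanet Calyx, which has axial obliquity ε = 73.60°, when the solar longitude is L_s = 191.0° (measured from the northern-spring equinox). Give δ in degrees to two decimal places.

δ = -10.55°

sin δ = sin ε · sin L_s = sin 73.60° × sin 191.0° = -0.183046.
δ = arcsin(-0.183046) = -10.55°.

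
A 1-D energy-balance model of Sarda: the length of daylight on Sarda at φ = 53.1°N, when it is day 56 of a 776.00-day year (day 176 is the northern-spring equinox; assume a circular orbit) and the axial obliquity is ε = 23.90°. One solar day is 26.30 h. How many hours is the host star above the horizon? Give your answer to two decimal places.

9.03 h

Solar longitude: λ_s = 360° × (56 − 176)/776.00 = -55.670°, i.e. -55.670° + 360° = 304.330°.
sin δ = sin 23.90° × sin 304.330° = -0.33457, so δ = -19.546°.
cos H₀ = −tan φ · tan δ = −tan(+53.1°) × tan(-19.546°) = 0.4729, so H₀ = 1.0783 rad = 61.78°.
Daylight = 2H₀/(2π) × 26.30 h = (1.0783/π) × 26.30 = 9.03 h.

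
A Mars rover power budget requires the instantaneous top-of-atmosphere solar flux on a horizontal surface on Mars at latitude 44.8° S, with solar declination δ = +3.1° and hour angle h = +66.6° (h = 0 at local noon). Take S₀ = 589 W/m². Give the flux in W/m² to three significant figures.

cos θ_z = sin φ sin δ + cos φ cos δ cos h = -0.038106 + 0.281392 = 0.243286.
Flux = S₀ · cos θ_z = 589 × 0.243286 = 143.3 W/m².

143 W/m²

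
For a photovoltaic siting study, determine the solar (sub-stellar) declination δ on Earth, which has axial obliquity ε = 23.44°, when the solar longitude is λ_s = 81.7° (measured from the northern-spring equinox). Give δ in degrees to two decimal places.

sin δ = sin ε · sin λ_s = sin 23.44° × sin 81.7° = 0.393622.
δ = arcsin(0.393622) = +23.18°.

δ = +23.18°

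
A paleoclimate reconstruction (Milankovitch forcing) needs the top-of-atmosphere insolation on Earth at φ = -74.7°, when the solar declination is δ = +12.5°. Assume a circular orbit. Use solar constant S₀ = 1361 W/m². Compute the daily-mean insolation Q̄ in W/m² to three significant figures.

cos H₀ = −tan(-74.7°) tan(+12.500°) = 0.8104, H₀ = 0.6260 rad.
Bracket: H₀ sin φ sin δ + cos φ cos δ sin H₀ = 0.6260×-0.96456×0.21644 + 0.26387×0.97630×0.58591 = -0.130690 + 0.150940 = 0.020250.
Q̄ = (S₀/π) × [bracket] = (1361/π) × 0.020250 = 8.773 W/m².

Q̄ ≈ 8.77 W/m²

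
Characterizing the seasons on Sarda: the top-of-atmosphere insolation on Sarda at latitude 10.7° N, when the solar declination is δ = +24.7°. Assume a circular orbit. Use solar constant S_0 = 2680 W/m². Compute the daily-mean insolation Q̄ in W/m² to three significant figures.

Q̄ ≈ 868 W/m²

cos h₀ = −tan(+10.7°) tan(+24.700°) = -0.0869, h₀ = 1.6578 rad.
Bracket: h₀ sin ϕ sin δ + cos ϕ cos δ sin h₀ = 1.6578×0.18567×0.41787 + 0.98261×0.90851×0.99622 = 0.128622 + 0.889337 = 1.017959.
Q̄ = (S_0/π) × [bracket] = (2680/π) × 1.017959 = 868.4 W/m².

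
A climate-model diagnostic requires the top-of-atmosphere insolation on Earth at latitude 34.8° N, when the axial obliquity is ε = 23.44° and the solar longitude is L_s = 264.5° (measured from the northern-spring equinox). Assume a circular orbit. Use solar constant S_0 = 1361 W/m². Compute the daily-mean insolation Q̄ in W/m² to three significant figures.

Solar declination: sin δ = sin ε · sin L_s = sin 23.44° × sin 264.5° = -0.39596, so δ = -23.326°.
cos h₀ = −tan(+34.8°) tan(-23.326°) = 0.2997, h₀ = 1.2664 rad.
Bracket: h₀ sin ϕ sin δ + cos ϕ cos δ sin h₀ = 1.2664×0.57071×-0.39596 + 0.82115×0.91827×0.95404 = -0.286179 + 0.719382 = 0.433203.
Q̄ = (S_0/π) × [bracket] = (1361/π) × 0.433203 = 187.7 W/m².

Q̄ ≈ 188 W/m²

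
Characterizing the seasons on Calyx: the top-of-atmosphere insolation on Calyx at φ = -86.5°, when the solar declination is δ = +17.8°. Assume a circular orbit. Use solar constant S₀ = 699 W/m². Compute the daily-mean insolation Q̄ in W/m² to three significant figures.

Q̄ ≈ 0.00 W/m²

cos H₀ = −tan(-86.5°) tan(+17.800°) = 5.2494 ≥ 1 ⇒ polar night, H₀ = 0 and Q̄ = 0.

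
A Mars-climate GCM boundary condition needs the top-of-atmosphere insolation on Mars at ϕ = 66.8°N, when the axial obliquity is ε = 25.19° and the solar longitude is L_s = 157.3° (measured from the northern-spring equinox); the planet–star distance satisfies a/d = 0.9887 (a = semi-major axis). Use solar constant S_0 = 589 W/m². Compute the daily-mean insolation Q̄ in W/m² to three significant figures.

Q̄ ≈ 120 W/m²

Solar declination: sin δ = sin ε · sin L_s = sin 25.19° × sin 157.3° = 0.16425, so δ = +9.454°.
cos h₀ = −tan(+66.8°) tan(+9.454°) = -0.3885, h₀ = 1.9698 rad.
Bracket: h₀ sin ϕ sin δ + cos ϕ cos δ sin h₀ = 1.9698×0.91914×0.16425 + 0.39394×0.98642×0.92145 = 0.297378 + 0.358067 = 0.655445.
Inverse-square distance factor (a/d)² = 0.9887² = 0.977528.
Q̄ = (S_0/π) × 0.977528 × [bracket] = (589/π) × 0.977528 × 0.655445 = 120.1 W/m².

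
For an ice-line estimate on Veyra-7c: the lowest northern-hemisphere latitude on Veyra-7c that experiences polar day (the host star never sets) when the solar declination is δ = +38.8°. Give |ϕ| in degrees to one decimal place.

|ϕ| = 51.2°

Polar day requires cos h₀ = −tan ϕ tan δ ≤ −1, i.e. tan ϕ tan δ ≥ 1.
The boundary is |tan ϕ| · |tan δ| = 1, so |ϕ| = 90° − |δ| = 90° − 38.8° = 51.2° in the northern hemisphere.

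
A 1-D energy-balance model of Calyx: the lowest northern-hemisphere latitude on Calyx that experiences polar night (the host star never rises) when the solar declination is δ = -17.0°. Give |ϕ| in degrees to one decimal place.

|ϕ| = 73.0°

Polar night requires cos h₀ = −tan ϕ tan δ ≥ 1, i.e. tan ϕ tan δ ≤ −1.
The boundary is |tan ϕ| · |tan δ| = 1, so |ϕ| = 90° − |δ| = 90° − 17.0° = 73.0° in the northern hemisphere.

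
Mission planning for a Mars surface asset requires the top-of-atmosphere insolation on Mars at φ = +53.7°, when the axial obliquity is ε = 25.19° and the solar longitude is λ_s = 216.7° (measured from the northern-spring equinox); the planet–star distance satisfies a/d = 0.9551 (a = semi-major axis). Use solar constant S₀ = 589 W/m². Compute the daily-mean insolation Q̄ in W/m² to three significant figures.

Q̄ ≈ 49.2 W/m²

Solar declination: sin δ = sin ε · sin λ_s = sin 25.19° × sin 216.7° = -0.25436, so δ = -14.736°.
cos H₀ = −tan(+53.7°) tan(-14.736°) = 0.3580, H₀ = 1.2046 rad.
Bracket: H₀ sin φ sin δ + cos φ cos δ sin H₀ = 1.2046×0.80593×-0.25436 + 0.59201×0.96711×0.93370 = -0.246939 + 0.534579 = 0.287640.
Inverse-square distance factor (a/d)² = 0.9551² = 0.912216.
Q̄ = (S₀/π) × 0.912216 × [bracket] = (589/π) × 0.912216 × 0.287640 = 49.19 W/m².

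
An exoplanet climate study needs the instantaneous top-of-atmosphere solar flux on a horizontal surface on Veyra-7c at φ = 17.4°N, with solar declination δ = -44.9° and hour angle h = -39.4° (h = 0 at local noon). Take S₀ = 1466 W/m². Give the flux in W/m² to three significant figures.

456 W/m²

cos θ_z = sin φ sin δ + cos φ cos δ cos h = -0.211084 + 0.522311 = 0.311227.
Flux = S₀ · cos θ_z = 1466 × 0.311227 = 456.3 W/m².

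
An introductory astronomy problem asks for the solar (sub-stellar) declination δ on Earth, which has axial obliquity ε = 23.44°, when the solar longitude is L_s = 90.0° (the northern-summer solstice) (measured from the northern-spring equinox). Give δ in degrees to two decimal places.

sin δ = sin ε · sin L_s = sin 23.44° × sin 90.0° = 0.397789.
δ = arcsin(0.397789) = +23.44°.

δ = +23.44°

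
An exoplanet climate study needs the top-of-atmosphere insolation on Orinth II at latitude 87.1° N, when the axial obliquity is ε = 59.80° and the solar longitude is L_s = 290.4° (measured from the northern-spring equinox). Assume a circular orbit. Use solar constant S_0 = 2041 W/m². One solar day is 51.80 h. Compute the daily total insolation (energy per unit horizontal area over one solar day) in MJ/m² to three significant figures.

Solar declination: sin δ = sin ε · sin L_s = sin 59.80° × sin 290.4° = -0.81007, so δ = -54.103°.
cos h₀ = −tan(+87.1°) tan(-54.103°) = 27.2728 ≥ 1 ⇒ polar night, h₀ = 0 and Q̄ = 0.
Daily total = Q̄ × 51.80 h × 3600 s/h = 0.00 MJ/m².

0.00 MJ/m²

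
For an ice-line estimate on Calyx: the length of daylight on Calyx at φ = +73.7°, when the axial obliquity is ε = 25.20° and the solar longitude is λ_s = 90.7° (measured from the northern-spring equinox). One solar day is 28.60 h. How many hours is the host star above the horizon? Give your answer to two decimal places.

28.60 h

Solar declination: sin δ = sin ε · sin λ_s = sin 25.20° × sin 90.7° = 0.42575, so δ = +25.198°.
Sunrise equation: cos H₀ = −tan φ · tan δ = -1.6091 ≤ −1, so the host star never sets (polar day) and H₀ = π.
Daylight = 2H₀/(2π) × 28.60 h = (3.1416/π) × 28.60 = 28.60 h.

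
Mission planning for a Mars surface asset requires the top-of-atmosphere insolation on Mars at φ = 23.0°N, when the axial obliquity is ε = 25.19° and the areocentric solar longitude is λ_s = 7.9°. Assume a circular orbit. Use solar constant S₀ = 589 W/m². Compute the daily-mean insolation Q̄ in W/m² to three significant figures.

Q̄ ≈ 179 W/m²

sin δ = sin 25.19° × sin 7.9° = 0.05850, so δ = +3.354°.
cos H₀ = −tan(+23.0°) tan(+3.354°) = -0.0249, H₀ = 1.5957 rad.
Bracket: H₀ sin φ sin δ + cos φ cos δ sin H₀ = 1.5957×0.39073×0.05850 + 0.92050×0.99829×0.99969 = 0.036474 + 0.918641 = 0.955115.
Q̄ = (S₀/π) × [bracket] = (589/π) × 0.955115 = 179.1 W/m².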